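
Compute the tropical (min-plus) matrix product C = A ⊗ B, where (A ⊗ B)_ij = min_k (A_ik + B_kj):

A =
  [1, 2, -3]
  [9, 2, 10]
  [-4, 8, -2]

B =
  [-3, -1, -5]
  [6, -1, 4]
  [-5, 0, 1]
A ⊗ B =
  [-8, -3, -4]
  [5, 1, 4]
  [-7, -5, -9]

Apply the min-plus product entry-by-entry:
  C[0][0] = min over k of (A[0][0] + B[0][0] = 1 + -3 = -2, A[0][1] + B[1][0] = 2 + 6 = 8, A[0][2] + B[2][0] = -3 + -5 = -8) = -8 (attained at k = 2)
  C[0][1] = min over k of (A[0][0] + B[0][1] = 1 + -1 = 0, A[0][1] + B[1][1] = 2 + -1 = 1, A[0][2] + B[2][1] = -3 + 0 = -3) = -3 (attained at k = 2)
  C[0][2] = min over k of (A[0][0] + B[0][2] = 1 + -5 = -4, A[0][1] + B[1][2] = 2 + 4 = 6, A[0][2] + B[2][2] = -3 + 1 = -2) = -4 (attained at k = 0)
  C[1][0] = min over k of (A[1][0] + B[0][0] = 9 + -3 = 6, A[1][1] + B[1][0] = 2 + 6 = 8, A[1][2] + B[2][0] = 10 + -5 = 5) = 5 (attained at k = 2)
  C[1][1] = min over k of (A[1][0] + B[0][1] = 9 + -1 = 8, A[1][1] + B[1][1] = 2 + -1 = 1, A[1][2] + B[2][1] = 10 + 0 = 10) = 1 (attained at k = 1)
  C[1][2] = min over k of (A[1][0] + B[0][2] = 9 + -5 = 4, A[1][1] + B[1][2] = 2 + 4 = 6, A[1][2] + B[2][2] = 10 + 1 = 11) = 4 (attained at k = 0)
  C[2][0] = min over k of (A[2][0] + B[0][0] = -4 + -3 = -7, A[2][1] + B[1][0] = 8 + 6 = 14, A[2][2] + B[2][0] = -2 + -5 = -7) = -7 (attained at k = 0)
  C[2][1] = min over k of (A[2][0] + B[0][1] = -4 + -1 = -5, A[2][1] + B[1][1] = 8 + -1 = 7, A[2][2] + B[2][1] = -2 + 0 = -2) = -5 (attained at k = 0)
  C[2][2] = min over k of (A[2][0] + B[0][2] = -4 + -5 = -9, A[2][1] + B[1][2] = 8 + 4 = 12, A[2][2] + B[2][2] = -2 + 1 = -1) = -9 (attained at k = 0)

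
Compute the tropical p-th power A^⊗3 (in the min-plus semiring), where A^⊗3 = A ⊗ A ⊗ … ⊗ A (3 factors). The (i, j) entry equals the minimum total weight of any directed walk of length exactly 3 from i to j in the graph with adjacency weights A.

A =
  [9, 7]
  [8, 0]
A^⊗3 =
  [15, 7]
  [8, 0]

Each entry (A^⊗3)_ij equals the minimum over all length-3 walks i = v_0 → v_1 → … → v_3 = j of Σ_t A[v_t][v_{t+1}]. For example, for (i, j) = (0, 1) we minimise over 4 possible intermediate vertex sequences; the minimum is 7, attained along the walk 0 → 1 → 1 → 1.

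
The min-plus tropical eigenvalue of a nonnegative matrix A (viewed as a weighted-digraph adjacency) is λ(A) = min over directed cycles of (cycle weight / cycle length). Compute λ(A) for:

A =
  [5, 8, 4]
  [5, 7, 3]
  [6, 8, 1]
λ(A) = 1

Enumerate directed cycles and compute their means (weight / length). Sample:
  cycle 0 → 0: weight = 5, length = 1, mean = 5/1 ≈ 5.000
  cycle 1 → 1: weight = 7, length = 1, mean = 7/1 ≈ 7.000
  cycle 2 → 2: weight = 1, length = 1, mean = 1/1 ≈ 1.000
  cycle 0 → 1 → 0: weight = 13, length = 2, mean = 13/2 ≈ 6.500
  cycle 0 → 2 → 0: weight = 10, length = 2, mean = 10/2 ≈ 5.000
  cycle 1 → 0 → 1: weight = 13, length = 2, mean = 13/2 ≈ 6.500
Minimum mean = 1.000, attained e.g. along the cycle 2 → 2 with weight 1 and length 1. So λ(A) = 1/1 = 1.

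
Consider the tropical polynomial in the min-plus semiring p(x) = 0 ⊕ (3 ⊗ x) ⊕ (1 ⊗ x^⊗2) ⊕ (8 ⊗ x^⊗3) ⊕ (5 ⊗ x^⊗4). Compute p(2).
p(2) = 0

A tropical monomial a ⊗ x^⊗i evaluates to a + i · x. Evaluating each term at x = 2:
  Term 0 contributes 0 + 0 · 2 = 0
  Term 1 contributes 3 + 1 · 2 = 5
  Term 2 contributes 1 + 2 · 2 = 5
  Term 3 contributes 8 + 3 · 2 = 14
  Term 4 contributes 5 + 4 · 2 = 13
p(2) = ⊕ of these = min[0, 5, 5, 14, 13] = 0.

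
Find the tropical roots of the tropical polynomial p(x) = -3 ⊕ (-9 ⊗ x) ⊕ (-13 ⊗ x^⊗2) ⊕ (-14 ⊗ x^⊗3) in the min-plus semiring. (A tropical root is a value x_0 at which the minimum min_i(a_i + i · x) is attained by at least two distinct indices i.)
Roots: {1, 4, 6}

Each tropical root is a break point of the lower envelope of the lines y = a_i + i · x (there are 4 lines, with slopes 0, 1, ..., 3). Only the lines that attain the minimum somewhere contribute to roots; other lines are dominated. Here the surviving (envelope) indices are i = 3, i = 2, i = 1, i = 0.
Intersections between consecutive envelope lines give the roots: for adjacent envelope indices i < j the intersection is x = (a_i − a_j) / (j − i). Reading off the sorted break points: {1, 4, 6}.
Verification: at each break x_0, at least two indices attain the minimum of min_i(a_i + i · x_0).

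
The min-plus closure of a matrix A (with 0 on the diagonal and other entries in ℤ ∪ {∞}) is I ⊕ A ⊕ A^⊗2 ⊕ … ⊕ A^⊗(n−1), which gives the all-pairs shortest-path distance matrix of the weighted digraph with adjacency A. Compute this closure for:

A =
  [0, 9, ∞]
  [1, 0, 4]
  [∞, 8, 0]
Closure =
  [0, 9, 13]
  [1, 0, 4]
  [9, 8, 0]

This is the Floyd-Warshall all-pairs shortest-path computation. For each intermediate vertex k = 0, 1, …, 2, update dist[i][j] ← min(dist[i][j], dist[i][k] + dist[k][j]). The final matrix gives, for each (i, j), the minimum total weight of any directed path from i to j (possibly empty when i = j).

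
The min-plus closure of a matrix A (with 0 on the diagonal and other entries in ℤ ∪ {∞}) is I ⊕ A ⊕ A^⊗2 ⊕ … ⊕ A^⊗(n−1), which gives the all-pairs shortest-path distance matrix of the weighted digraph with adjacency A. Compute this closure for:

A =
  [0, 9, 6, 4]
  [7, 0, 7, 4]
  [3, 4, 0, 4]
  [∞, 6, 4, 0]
Closure =
  [0, 9, 6, 4]
  [7, 0, 7, 4]
  [3, 4, 0, 4]
  [7, 6, 4, 0]

This is the Floyd-Warshall all-pairs shortest-path computation. For each intermediate vertex k = 0, 1, …, 3, update dist[i][j] ← min(dist[i][j], dist[i][k] + dist[k][j]). The final matrix gives, for each (i, j), the minimum total weight of any directed path from i to j (possibly empty when i = j).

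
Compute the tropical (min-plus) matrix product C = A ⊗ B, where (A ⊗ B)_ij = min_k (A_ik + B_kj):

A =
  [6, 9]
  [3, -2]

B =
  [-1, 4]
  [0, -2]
A ⊗ B =
  [5, 7]
  [-2, -4]

Apply the min-plus product entry-by-entry:
  C[0][0] = min over k of (A[0][0] + B[0][0] = 6 + -1 = 5, A[0][1] + B[1][0] = 9 + 0 = 9) = 5 (attained at k = 0)
  C[0][1] = min over k of (A[0][0] + B[0][1] = 6 + 4 = 10, A[0][1] + B[1][1] = 9 + -2 = 7) = 7 (attained at k = 1)
  C[1][0] = min over k of (A[1][0] + B[0][0] = 3 + -1 = 2, A[1][1] + B[1][0] = -2 + 0 = -2) = -2 (attained at k = 1)
  C[1][1] = min over k of (A[1][0] + B[0][1] = 3 + 4 = 7, A[1][1] + B[1][1] = -2 + -2 = -4) = -4 (attained at k = 1)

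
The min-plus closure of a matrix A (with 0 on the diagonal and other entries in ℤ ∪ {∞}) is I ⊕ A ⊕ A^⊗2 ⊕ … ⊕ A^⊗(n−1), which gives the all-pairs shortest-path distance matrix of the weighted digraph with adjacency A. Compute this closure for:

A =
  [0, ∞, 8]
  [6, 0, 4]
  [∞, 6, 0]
Closure =
  [0, 14, 8]
  [6, 0, 4]
  [12, 6, 0]

This is the Floyd-Warshall all-pairs shortest-path computation. For each intermediate vertex k = 0, 1, …, 2, update dist[i][j] ← min(dist[i][j], dist[i][k] + dist[k][j]). The final matrix gives, for each (i, j), the minimum total weight of any directed path from i to j (possibly empty when i = j).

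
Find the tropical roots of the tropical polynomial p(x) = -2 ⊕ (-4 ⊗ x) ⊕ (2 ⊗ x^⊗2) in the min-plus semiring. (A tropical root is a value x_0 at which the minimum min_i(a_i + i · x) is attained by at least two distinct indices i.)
Roots: {-6, 2}

Each tropical root is a break point of the lower envelope of the lines y = a_i + i · x (there are 3 lines, with slopes 0, 1, ..., 2). Only the lines that attain the minimum somewhere contribute to roots; other lines are dominated. Here the surviving (envelope) indices are i = 2, i = 1, i = 0.
Intersections between consecutive envelope lines give the roots: for adjacent envelope indices i < j the intersection is x = (a_i − a_j) / (j − i). Reading off the sorted break points: {-6, 2}.
Verification: at each break x_0, at least two indices attain the minimum of min_i(a_i + i · x_0).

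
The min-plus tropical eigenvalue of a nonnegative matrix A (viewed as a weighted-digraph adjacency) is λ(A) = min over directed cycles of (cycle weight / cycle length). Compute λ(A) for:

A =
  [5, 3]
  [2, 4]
λ(A) = 5/2

Enumerate directed cycles and compute their means (weight / length). Sample:
  cycle 0 → 0: weight = 5, length = 1, mean = 5/1 ≈ 5.000
  cycle 1 → 1: weight = 4, length = 1, mean = 4/1 ≈ 4.000
  cycle 0 → 1 → 0: weight = 5, length = 2, mean = 5/2 ≈ 2.500
  cycle 1 → 0 → 1: weight = 5, length = 2, mean = 5/2 ≈ 2.500
Minimum mean = 2.500, attained e.g. along the cycle 0 → 1 → 0 with weight 5 and length 2. So λ(A) = 5/2 = 5/2.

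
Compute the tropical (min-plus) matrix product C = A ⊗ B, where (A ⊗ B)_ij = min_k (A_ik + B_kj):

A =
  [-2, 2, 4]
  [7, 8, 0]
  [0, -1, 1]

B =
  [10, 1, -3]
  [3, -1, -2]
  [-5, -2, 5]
A ⊗ B =
  [-1, -1, -5]
  [-5, -2, 4]
  [-4, -2, -3]

Apply the min-plus product entry-by-entry:
  C[0][0] = min over k of (A[0][0] + B[0][0] = -2 + 10 = 8, A[0][1] + B[1][0] = 2 + 3 = 5, A[0][2] + B[2][0] = 4 + -5 = -1) = -1 (attained at k = 2)
  C[0][1] = min over k of (A[0][0] + B[0][1] = -2 + 1 = -1, A[0][1] + B[1][1] = 2 + -1 = 1, A[0][2] + B[2][1] = 4 + -2 = 2) = -1 (attained at k = 0)
  C[0][2] = min over k of (A[0][0] + B[0][2] = -2 + -3 = -5, A[0][1] + B[1][2] = 2 + -2 = 0, A[0][2] + B[2][2] = 4 + 5 = 9) = -5 (attained at k = 0)
  C[1][0] = min over k of (A[1][0] + B[0][0] = 7 + 10 = 17, A[1][1] + B[1][0] = 8 + 3 = 11, A[1][2] + B[2][0] = 0 + -5 = -5) = -5 (attained at k = 2)
  C[1][1] = min over k of (A[1][0] + B[0][1] = 7 + 1 = 8, A[1][1] + B[1][1] = 8 + -1 = 7, A[1][2] + B[2][1] = 0 + -2 = -2) = -2 (attained at k = 2)
  C[1][2] = min over k of (A[1][0] + B[0][2] = 7 + -3 = 4, A[1][1] + B[1][2] = 8 + -2 = 6, A[1][2] + B[2][2] = 0 + 5 = 5) = 4 (attained at k = 0)
  C[2][0] = min over k of (A[2][0] + B[0][0] = 0 + 10 = 10, A[2][1] + B[1][0] = -1 + 3 = 2, A[2][2] + B[2][0] = 1 + -5 = -4) = -4 (attained at k = 2)
  C[2][1] = min over k of (A[2][0] + B[0][1] = 0 + 1 = 1, A[2][1] + B[1][1] = -1 + -1 = -2, A[2][2] + B[2][1] = 1 + -2 = -1) = -2 (attained at k = 1)
  C[2][2] = min over k of (A[2][0] + B[0][2] = 0 + -3 = -3, A[2][1] + B[1][2] = -1 + -2 = -3, A[2][2] + B[2][2] = 1 + 5 = 6) = -3 (attained at k = 0)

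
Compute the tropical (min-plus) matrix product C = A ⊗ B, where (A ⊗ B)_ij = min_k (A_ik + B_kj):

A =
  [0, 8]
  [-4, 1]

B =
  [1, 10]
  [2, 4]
A ⊗ B =
  [1, 10]
  [-3, 5]

Apply the min-plus product entry-by-entry:
  C[0][0] = min over k of (A[0][0] + B[0][0] = 0 + 1 = 1, A[0][1] + B[1][0] = 8 + 2 = 10) = 1 (attained at k = 0)
  C[0][1] = min over k of (A[0][0] + B[0][1] = 0 + 10 = 10, A[0][1] + B[1][1] = 8 + 4 = 12) = 10 (attained at k = 0)
  C[1][0] = min over k of (A[1][0] + B[0][0] = -4 + 1 = -3, A[1][1] + B[1][0] = 1 + 2 = 3) = -3 (attained at k = 0)
  C[1][1] = min over k of (A[1][0] + B[0][1] = -4 + 10 = 6, A[1][1] + B[1][1] = 1 + 4 = 5) = 5 (attained at k = 1)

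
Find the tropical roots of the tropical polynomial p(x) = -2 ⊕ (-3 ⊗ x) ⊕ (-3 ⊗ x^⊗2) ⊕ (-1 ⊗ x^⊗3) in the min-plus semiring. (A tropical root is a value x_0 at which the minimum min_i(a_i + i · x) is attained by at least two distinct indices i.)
Roots: {-2, 0, 1}

Each tropical root is a break point of the lower envelope of the lines y = a_i + i · x (there are 4 lines, with slopes 0, 1, ..., 3). Only the lines that attain the minimum somewhere contribute to roots; other lines are dominated. Here the surviving (envelope) indices are i = 3, i = 2, i = 1, i = 0.
Intersections between consecutive envelope lines give the roots: for adjacent envelope indices i < j the intersection is x = (a_i − a_j) / (j − i). Reading off the sorted break points: {-2, 0, 1}.
Verification: at each break x_0, at least two indices attain the minimum of min_i(a_i + i · x_0).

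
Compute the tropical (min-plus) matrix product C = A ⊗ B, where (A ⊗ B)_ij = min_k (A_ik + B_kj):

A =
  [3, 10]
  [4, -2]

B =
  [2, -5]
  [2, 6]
A ⊗ B =
  [5, -2]
  [0, -1]

Apply the min-plus product entry-by-entry:
  C[0][0] = min over k of (A[0][0] + B[0][0] = 3 + 2 = 5, A[0][1] + B[1][0] = 10 + 2 = 12) = 5 (attained at k = 0)
  C[0][1] = min over k of (A[0][0] + B[0][1] = 3 + -5 = -2, A[0][1] + B[1][1] = 10 + 6 = 16) = -2 (attained at k = 0)
  C[1][0] = min over k of (A[1][0] + B[0][0] = 4 + 2 = 6, A[1][1] + B[1][0] = -2 + 2 = 0) = 0 (attained at k = 1)
  C[1][1] = min over k of (A[1][0] + B[0][1] = 4 + -5 = -1, A[1][1] + B[1][1] = -2 + 6 = 4) = -1 (attained at k = 0)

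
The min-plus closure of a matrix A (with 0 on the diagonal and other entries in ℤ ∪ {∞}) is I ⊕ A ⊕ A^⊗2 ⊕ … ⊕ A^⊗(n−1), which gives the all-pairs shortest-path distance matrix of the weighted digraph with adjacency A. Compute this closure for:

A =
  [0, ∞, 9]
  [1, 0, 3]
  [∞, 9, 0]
Closure =
  [0, 18, 9]
  [1, 0, 3]
  [10, 9, 0]

This is the Floyd-Warshall all-pairs shortest-path computation. For each intermediate vertex k = 0, 1, …, 2, update dist[i][j] ← min(dist[i][j], dist[i][k] + dist[k][j]). The final matrix gives, for each (i, j), the minimum total weight of any directed path from i to j (possibly empty when i = j).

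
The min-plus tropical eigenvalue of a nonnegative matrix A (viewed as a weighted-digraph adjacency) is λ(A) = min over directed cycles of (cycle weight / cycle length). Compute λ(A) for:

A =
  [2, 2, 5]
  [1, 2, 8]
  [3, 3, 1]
λ(A) = 1

Enumerate directed cycles and compute their means (weight / length). Sample:
  cycle 0 → 0: weight = 2, length = 1, mean = 2/1 ≈ 2.000
  cycle 1 → 1: weight = 2, length = 1, mean = 2/1 ≈ 2.000
  cycle 2 → 2: weight = 1, length = 1, mean = 1/1 ≈ 1.000
  cycle 0 → 1 → 0: weight = 3, length = 2, mean = 3/2 ≈ 1.500
  cycle 0 → 2 → 0: weight = 8, length = 2, mean = 8/2 ≈ 4.000
  cycle 1 → 0 → 1: weight = 3, length = 2, mean = 3/2 ≈ 1.500
Minimum mean = 1.000, attained e.g. along the cycle 2 → 2 with weight 1 and length 1. So λ(A) = 1/1 = 1.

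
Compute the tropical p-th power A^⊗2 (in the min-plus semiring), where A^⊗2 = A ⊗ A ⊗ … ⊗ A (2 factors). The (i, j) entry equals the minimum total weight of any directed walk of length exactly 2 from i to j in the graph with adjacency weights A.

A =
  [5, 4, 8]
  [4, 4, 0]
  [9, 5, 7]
A^⊗2 =
  [8, 8, 4]
  [8, 5, 4]
  [9, 9, 5]

Each entry (A^⊗2)_ij equals the minimum over all length-2 walks i = v_0 → v_1 → … → v_2 = j of Σ_t A[v_t][v_{t+1}]. For example, for (i, j) = (0, 2) we minimise over 3 possible intermediate vertex sequences; the minimum is 4, attained along the walk 0 → 1 → 2.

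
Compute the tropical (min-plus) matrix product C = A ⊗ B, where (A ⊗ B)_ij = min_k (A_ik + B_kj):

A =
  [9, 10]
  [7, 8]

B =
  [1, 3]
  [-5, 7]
A ⊗ B =
  [5, 12]
  [3, 10]

Apply the min-plus product entry-by-entry:
  C[0][0] = min over k of (A[0][0] + B[0][0] = 9 + 1 = 10, A[0][1] + B[1][0] = 10 + -5 = 5) = 5 (attained at k = 1)
  C[0][1] = min over k of (A[0][0] + B[0][1] = 9 + 3 = 12, A[0][1] + B[1][1] = 10 + 7 = 17) = 12 (attained at k = 0)
  C[1][0] = min over k of (A[1][0] + B[0][0] = 7 + 1 = 8, A[1][1] + B[1][0] = 8 + -5 = 3) = 3 (attained at k = 1)
  C[1][1] = min over k of (A[1][0] + B[0][1] = 7 + 3 = 10, A[1][1] + B[1][1] = 8 + 7 = 15) = 10 (attained at k = 0)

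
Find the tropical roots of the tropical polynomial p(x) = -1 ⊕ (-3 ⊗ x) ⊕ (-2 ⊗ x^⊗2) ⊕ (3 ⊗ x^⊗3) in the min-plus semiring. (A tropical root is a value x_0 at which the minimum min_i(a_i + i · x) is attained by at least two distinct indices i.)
Roots: {-5, -1, 2}

Each tropical root is a break point of the lower envelope of the lines y = a_i + i · x (there are 4 lines, with slopes 0, 1, ..., 3). Only the lines that attain the minimum somewhere contribute to roots; other lines are dominated. Here the surviving (envelope) indices are i = 3, i = 2, i = 1, i = 0.
Intersections between consecutive envelope lines give the roots: for adjacent envelope indices i < j the intersection is x = (a_i − a_j) / (j − i). Reading off the sorted break points: {-5, -1, 2}.
Verification: at each break x_0, at least two indices attain the minimum of min_i(a_i + i · x_0).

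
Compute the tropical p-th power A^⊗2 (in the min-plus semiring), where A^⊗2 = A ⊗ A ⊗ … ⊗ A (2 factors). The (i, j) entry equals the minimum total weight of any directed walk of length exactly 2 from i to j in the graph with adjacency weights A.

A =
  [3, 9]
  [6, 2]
A^⊗2 =
  [6, 11]
  [8, 4]

Each entry (A^⊗2)_ij equals the minimum over all length-2 walks i = v_0 → v_1 → … → v_2 = j of Σ_t A[v_t][v_{t+1}]. For example, for (i, j) = (0, 1) we minimise over 2 possible intermediate vertex sequences; the minimum is 11, attained along the walk 0 → 1 → 1.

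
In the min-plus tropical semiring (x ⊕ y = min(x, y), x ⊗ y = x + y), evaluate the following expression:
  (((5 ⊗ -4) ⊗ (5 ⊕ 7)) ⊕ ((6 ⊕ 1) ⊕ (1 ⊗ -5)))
(((5 ⊗ -4) ⊗ (5 ⊕ 7)) ⊕ ((6 ⊕ 1) ⊕ (1 ⊗ -5))) = -4

Expand innermost to outermost. Recall ⊕ takes the minimum of its arguments and ⊗ takes their sum. Working out the expression (((5 ⊗ -4) ⊗ (5 ⊕ 7)) ⊕ ((6 ⊕ 1) ⊕ (1 ⊗ -5))) gives -4.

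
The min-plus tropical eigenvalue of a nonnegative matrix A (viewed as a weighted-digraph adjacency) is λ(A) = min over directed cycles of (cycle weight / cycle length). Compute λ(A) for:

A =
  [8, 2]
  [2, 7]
λ(A) = 2

Enumerate directed cycles and compute their means (weight / length). Sample:
  cycle 0 → 0: weight = 8, length = 1, mean = 8/1 ≈ 8.000
  cycle 1 → 1: weight = 7, length = 1, mean = 7/1 ≈ 7.000
  cycle 0 → 1 → 0: weight = 4, length = 2, mean = 4/2 ≈ 2.000
  cycle 1 → 0 → 1: weight = 4, length = 2, mean = 4/2 ≈ 2.000
Minimum mean = 2.000, attained e.g. along the cycle 0 → 1 → 0 with weight 4 and length 2. So λ(A) = 4/2 = 2.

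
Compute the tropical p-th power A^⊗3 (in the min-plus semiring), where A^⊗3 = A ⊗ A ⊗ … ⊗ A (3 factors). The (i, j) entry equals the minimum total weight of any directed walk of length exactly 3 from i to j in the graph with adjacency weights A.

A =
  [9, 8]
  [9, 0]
A^⊗3 =
  [17, 8]
  [9, 0]

Each entry (A^⊗3)_ij equals the minimum over all length-3 walks i = v_0 → v_1 → … → v_3 = j of Σ_t A[v_t][v_{t+1}]. For example, for (i, j) = (0, 1) we minimise over 4 possible intermediate vertex sequences; the minimum is 8, attained along the walk 0 → 1 → 1 → 1.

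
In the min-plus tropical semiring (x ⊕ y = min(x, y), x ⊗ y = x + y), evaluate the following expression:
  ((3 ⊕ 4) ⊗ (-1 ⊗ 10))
((3 ⊕ 4) ⊗ (-1 ⊗ 10)) = 12

Expand innermost to outermost. Recall ⊕ takes the minimum of its arguments and ⊗ takes their sum. Working out the expression ((3 ⊕ 4) ⊗ (-1 ⊗ 10)) gives 12.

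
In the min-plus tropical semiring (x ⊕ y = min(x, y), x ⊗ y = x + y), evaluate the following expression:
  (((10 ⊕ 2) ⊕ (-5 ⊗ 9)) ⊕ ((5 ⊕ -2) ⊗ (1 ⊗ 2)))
(((10 ⊕ 2) ⊕ (-5 ⊗ 9)) ⊕ ((5 ⊕ -2) ⊗ (1 ⊗ 2))) = 1

Expand innermost to outermost. Recall ⊕ takes the minimum of its arguments and ⊗ takes their sum. Working out the expression (((10 ⊕ 2) ⊕ (-5 ⊗ 9)) ⊕ ((5 ⊕ -2) ⊗ (1 ⊗ 2))) gives 1.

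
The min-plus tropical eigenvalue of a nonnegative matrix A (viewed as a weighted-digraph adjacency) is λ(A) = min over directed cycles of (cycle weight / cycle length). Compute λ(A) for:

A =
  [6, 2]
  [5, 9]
λ(A) = 7/2

Enumerate directed cycles and compute their means (weight / length). Sample:
  cycle 0 → 0: weight = 6, length = 1, mean = 6/1 ≈ 6.000
  cycle 1 → 1: weight = 9, length = 1, mean = 9/1 ≈ 9.000
  cycle 0 → 1 → 0: weight = 7, length = 2, mean = 7/2 ≈ 3.500
  cycle 1 → 0 → 1: weight = 7, length = 2, mean = 7/2 ≈ 3.500
Minimum mean = 3.500, attained e.g. along the cycle 0 → 1 → 0 with weight 7 and length 2. So λ(A) = 7/2 = 7/2.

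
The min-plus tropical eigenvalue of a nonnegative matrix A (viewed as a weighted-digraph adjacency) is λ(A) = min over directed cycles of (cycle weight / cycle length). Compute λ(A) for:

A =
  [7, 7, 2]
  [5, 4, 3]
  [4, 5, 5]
λ(A) = 3

Enumerate directed cycles and compute their means (weight / length). Sample:
  cycle 0 → 0: weight = 7, length = 1, mean = 7/1 ≈ 7.000
  cycle 1 → 1: weight = 4, length = 1, mean = 4/1 ≈ 4.000
  cycle 2 → 2: weight = 5, length = 1, mean = 5/1 ≈ 5.000
  cycle 0 → 1 → 0: weight = 12, length = 2, mean = 12/2 ≈ 6.000
  cycle 0 → 2 → 0: weight = 6, length = 2, mean = 6/2 ≈ 3.000
  cycle 1 → 0 → 1: weight = 12, length = 2, mean = 12/2 ≈ 6.000
Minimum mean = 3.000, attained e.g. along the cycle 0 → 2 → 0 with weight 6 and length 2. So λ(A) = 6/2 = 3.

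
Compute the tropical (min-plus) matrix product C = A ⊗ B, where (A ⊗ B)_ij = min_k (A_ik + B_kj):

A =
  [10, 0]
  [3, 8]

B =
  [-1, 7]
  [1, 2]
A ⊗ B =
  [1, 2]
  [2, 10]

Apply the min-plus product entry-by-entry:
  C[0][0] = min over k of (A[0][0] + B[0][0] = 10 + -1 = 9, A[0][1] + B[1][0] = 0 + 1 = 1) = 1 (attained at k = 1)
  C[0][1] = min over k of (A[0][0] + B[0][1] = 10 + 7 = 17, A[0][1] + B[1][1] = 0 + 2 = 2) = 2 (attained at k = 1)
  C[1][0] = min over k of (A[1][0] + B[0][0] = 3 + -1 = 2, A[1][1] + B[1][0] = 8 + 1 = 9) = 2 (attained at k = 0)
  C[1][1] = min over k of (A[1][0] + B[0][1] = 3 + 7 = 10, A[1][1] + B[1][1] = 8 + 2 = 10) = 10 (attained at k = 0)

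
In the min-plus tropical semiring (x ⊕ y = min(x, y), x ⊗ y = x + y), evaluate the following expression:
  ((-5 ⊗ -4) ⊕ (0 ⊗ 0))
((-5 ⊗ -4) ⊕ (0 ⊗ 0)) = -9

Expand innermost to outermost. Recall ⊕ takes the minimum of its arguments and ⊗ takes their sum. Working out the expression ((-5 ⊗ -4) ⊕ (0 ⊗ 0)) gives -9.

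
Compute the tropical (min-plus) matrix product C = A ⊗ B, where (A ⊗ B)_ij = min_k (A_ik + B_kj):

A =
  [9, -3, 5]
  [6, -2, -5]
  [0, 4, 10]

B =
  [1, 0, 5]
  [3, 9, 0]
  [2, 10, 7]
A ⊗ B =
  [0, 6, -3]
  [-3, 5, -2]
  [1, 0, 4]

Apply the min-plus product entry-by-entry:
  C[0][0] = min over k of (A[0][0] + B[0][0] = 9 + 1 = 10, A[0][1] + B[1][0] = -3 + 3 = 0, A[0][2] + B[2][0] = 5 + 2 = 7) = 0 (attained at k = 1)
  C[0][1] = min over k of (A[0][0] + B[0][1] = 9 + 0 = 9, A[0][1] + B[1][1] = -3 + 9 = 6, A[0][2] + B[2][1] = 5 + 10 = 15) = 6 (attained at k = 1)
  C[0][2] = min over k of (A[0][0] + B[0][2] = 9 + 5 = 14, A[0][1] + B[1][2] = -3 + 0 = -3, A[0][2] + B[2][2] = 5 + 7 = 12) = -3 (attained at k = 1)
  C[1][0] = min over k of (A[1][0] + B[0][0] = 6 + 1 = 7, A[1][1] + B[1][0] = -2 + 3 = 1, A[1][2] + B[2][0] = -5 + 2 = -3) = -3 (attained at k = 2)
  C[1][1] = min over k of (A[1][0] + B[0][1] = 6 + 0 = 6, A[1][1] + B[1][1] = -2 + 9 = 7, A[1][2] + B[2][1] = -5 + 10 = 5) = 5 (attained at k = 2)
  C[1][2] = min over k of (A[1][0] + B[0][2] = 6 + 5 = 11, A[1][1] + B[1][2] = -2 + 0 = -2, A[1][2] + B[2][2] = -5 + 7 = 2) = -2 (attained at k = 1)
  C[2][0] = min over k of (A[2][0] + B[0][0] = 0 + 1 = 1, A[2][1] + B[1][0] = 4 + 3 = 7, A[2][2] + B[2][0] = 10 + 2 = 12) = 1 (attained at k = 0)
  C[2][1] = min over k of (A[2][0] + B[0][1] = 0 + 0 = 0, A[2][1] + B[1][1] = 4 + 9 = 13, A[2][2] + B[2][1] = 10 + 10 = 20) = 0 (attained at k = 0)
  C[2][2] = min over k of (A[2][0] + B[0][2] = 0 + 5 = 5, A[2][1] + B[1][2] = 4 + 0 = 4, A[2][2] + B[2][2] = 10 + 7 = 17) = 4 (attained at k = 1)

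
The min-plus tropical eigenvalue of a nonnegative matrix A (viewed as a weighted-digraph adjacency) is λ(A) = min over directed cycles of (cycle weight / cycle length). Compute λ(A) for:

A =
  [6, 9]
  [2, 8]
λ(A) = 11/2

Enumerate directed cycles and compute their means (weight / length). Sample:
  cycle 0 → 0: weight = 6, length = 1, mean = 6/1 ≈ 6.000
  cycle 1 → 1: weight = 8, length = 1, mean = 8/1 ≈ 8.000
  cycle 0 → 1 → 0: weight = 11, length = 2, mean = 11/2 ≈ 5.500
  cycle 1 → 0 → 1: weight = 11, length = 2, mean = 11/2 ≈ 5.500
Minimum mean = 5.500, attained e.g. along the cycle 0 → 1 → 0 with weight 11 and length 2. So λ(A) = 11/2 = 11/2.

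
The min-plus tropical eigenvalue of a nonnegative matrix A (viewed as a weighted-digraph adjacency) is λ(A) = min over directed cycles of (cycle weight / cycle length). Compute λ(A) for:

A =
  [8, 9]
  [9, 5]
λ(A) = 5

Enumerate directed cycles and compute their means (weight / length). Sample:
  cycle 0 → 0: weight = 8, length = 1, mean = 8/1 ≈ 8.000
  cycle 1 → 1: weight = 5, length = 1, mean = 5/1 ≈ 5.000
  cycle 0 → 1 → 0: weight = 18, length = 2, mean = 18/2 ≈ 9.000
  cycle 1 → 0 → 1: weight = 18, length = 2, mean = 18/2 ≈ 9.000
Minimum mean = 5.000, attained e.g. along the cycle 1 → 1 with weight 5 and length 1. So λ(A) = 5/1 = 5.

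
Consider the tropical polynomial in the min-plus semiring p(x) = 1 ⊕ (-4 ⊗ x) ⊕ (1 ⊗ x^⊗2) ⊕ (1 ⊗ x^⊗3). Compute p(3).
p(3) = -1

A tropical monomial a ⊗ x^⊗i evaluates to a + i · x. Evaluating each term at x = 3:
  Term 0 contributes 1 + 0 · 3 = 1
  Term 1 contributes -4 + 1 · 3 = -1
  Term 2 contributes 1 + 2 · 3 = 7
  Term 3 contributes 1 + 3 · 3 = 10
p(3) = ⊕ of these = min[1, -1, 7, 10] = -1.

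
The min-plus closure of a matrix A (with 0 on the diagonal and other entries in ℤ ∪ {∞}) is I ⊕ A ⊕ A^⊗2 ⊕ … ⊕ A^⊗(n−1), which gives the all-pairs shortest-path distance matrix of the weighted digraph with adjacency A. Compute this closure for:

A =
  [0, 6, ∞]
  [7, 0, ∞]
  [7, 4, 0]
Closure =
  [0, 6, ∞]
  [7, 0, ∞]
  [7, 4, 0]

This is the Floyd-Warshall all-pairs shortest-path computation. For each intermediate vertex k = 0, 1, …, 2, update dist[i][j] ← min(dist[i][j], dist[i][k] + dist[k][j]). The final matrix gives, for each (i, j), the minimum total weight of any directed path from i to j (possibly empty when i = j).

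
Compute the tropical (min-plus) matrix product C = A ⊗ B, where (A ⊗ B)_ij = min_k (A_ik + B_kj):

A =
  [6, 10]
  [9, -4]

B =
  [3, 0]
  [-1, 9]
A ⊗ B =
  [9, 6]
  [-5, 5]

Apply the min-plus product entry-by-entry:
  C[0][0] = min over k of (A[0][0] + B[0][0] = 6 + 3 = 9, A[0][1] + B[1][0] = 10 + -1 = 9) = 9 (attained at k = 0)
  C[0][1] = min over k of (A[0][0] + B[0][1] = 6 + 0 = 6, A[0][1] + B[1][1] = 10 + 9 = 19) = 6 (attained at k = 0)
  C[1][0] = min over k of (A[1][0] + B[0][0] = 9 + 3 = 12, A[1][1] + B[1][0] = -4 + -1 = -5) = -5 (attained at k = 1)
  C[1][1] = min over k of (A[1][0] + B[0][1] = 9 + 0 = 9, A[1][1] + B[1][1] = -4 + 9 = 5) = 5 (attained at k = 1)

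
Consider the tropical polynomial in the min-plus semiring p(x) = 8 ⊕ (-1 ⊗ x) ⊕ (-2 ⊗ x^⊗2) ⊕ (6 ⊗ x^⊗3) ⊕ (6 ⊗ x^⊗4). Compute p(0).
p(0) = -2

A tropical monomial a ⊗ x^⊗i evaluates to a + i · x. Evaluating each term at x = 0:
  Term 0 contributes 8 + 0 · 0 = 8
  Term 1 contributes -1 + 1 · 0 = -1
  Term 2 contributes -2 + 2 · 0 = -2
  Term 3 contributes 6 + 3 · 0 = 6
  Term 4 contributes 6 + 4 · 0 = 6
p(0) = ⊕ of these = min[8, -1, -2, 6, 6] = -2.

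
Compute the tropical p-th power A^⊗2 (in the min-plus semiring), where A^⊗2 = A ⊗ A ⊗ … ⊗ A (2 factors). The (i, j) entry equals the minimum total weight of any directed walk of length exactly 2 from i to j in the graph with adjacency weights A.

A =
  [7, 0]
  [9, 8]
A^⊗2 =
  [9, 7]
  [16, 9]

Each entry (A^⊗2)_ij equals the minimum over all length-2 walks i = v_0 → v_1 → … → v_2 = j of Σ_t A[v_t][v_{t+1}]. For example, for (i, j) = (0, 1) we minimise over 2 possible intermediate vertex sequences; the minimum is 7, attained along the walk 0 → 0 → 1.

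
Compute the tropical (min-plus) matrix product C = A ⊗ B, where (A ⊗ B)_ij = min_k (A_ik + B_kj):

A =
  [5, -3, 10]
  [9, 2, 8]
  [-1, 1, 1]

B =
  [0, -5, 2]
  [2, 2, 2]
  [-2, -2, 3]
A ⊗ B =
  [-1, -1, -1]
  [4, 4, 4]
  [-1, -6, 1]

Apply the min-plus product entry-by-entry:
  C[0][0] = min over k of (A[0][0] + B[0][0] = 5 + 0 = 5, A[0][1] + B[1][0] = -3 + 2 = -1, A[0][2] + B[2][0] = 10 + -2 = 8) = -1 (attained at k = 1)
  C[0][1] = min over k of (A[0][0] + B[0][1] = 5 + -5 = 0, A[0][1] + B[1][1] = -3 + 2 = -1, A[0][2] + B[2][1] = 10 + -2 = 8) = -1 (attained at k = 1)
  C[0][2] = min over k of (A[0][0] + B[0][2] = 5 + 2 = 7, A[0][1] + B[1][2] = -3 + 2 = -1, A[0][2] + B[2][2] = 10 + 3 = 13) = -1 (attained at k = 1)
  C[1][0] = min over k of (A[1][0] + B[0][0] = 9 + 0 = 9, A[1][1] + B[1][0] = 2 + 2 = 4, A[1][2] + B[2][0] = 8 + -2 = 6) = 4 (attained at k = 1)
  C[1][1] = min over k of (A[1][0] + B[0][1] = 9 + -5 = 4, A[1][1] + B[1][1] = 2 + 2 = 4, A[1][2] + B[2][1] = 8 + -2 = 6) = 4 (attained at k = 0)
  C[1][2] = min over k of (A[1][0] + B[0][2] = 9 + 2 = 11, A[1][1] + B[1][2] = 2 + 2 = 4, A[1][2] + B[2][2] = 8 + 3 = 11) = 4 (attained at k = 1)
  C[2][0] = min over k of (A[2][0] + B[0][0] = -1 + 0 = -1, A[2][1] + B[1][0] = 1 + 2 = 3, A[2][2] + B[2][0] = 1 + -2 = -1) = -1 (attained at k = 0)
  C[2][1] = min over k of (A[2][0] + B[0][1] = -1 + -5 = -6, A[2][1] + B[1][1] = 1 + 2 = 3, A[2][2] + B[2][1] = 1 + -2 = -1) = -6 (attained at k = 0)
  C[2][2] = min over k of (A[2][0] + B[0][2] = -1 + 2 = 1, A[2][1] + B[1][2] = 1 + 2 = 3, A[2][2] + B[2][2] = 1 + 3 = 4) = 1 (attained at k = 0)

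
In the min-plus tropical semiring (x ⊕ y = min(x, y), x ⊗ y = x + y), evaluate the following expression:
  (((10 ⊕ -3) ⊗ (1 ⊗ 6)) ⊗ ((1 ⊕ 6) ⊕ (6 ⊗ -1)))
(((10 ⊕ -3) ⊗ (1 ⊗ 6)) ⊗ ((1 ⊕ 6) ⊕ (6 ⊗ -1))) = 5

Expand innermost to outermost. Recall ⊕ takes the minimum of its arguments and ⊗ takes their sum. Working out the expression (((10 ⊕ -3) ⊗ (1 ⊗ 6)) ⊗ ((1 ⊕ 6) ⊕ (6 ⊗ -1))) gives 5.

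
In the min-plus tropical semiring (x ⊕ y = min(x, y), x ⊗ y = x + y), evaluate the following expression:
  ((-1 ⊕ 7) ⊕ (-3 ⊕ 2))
((-1 ⊕ 7) ⊕ (-3 ⊕ 2)) = -3

Expand innermost to outermost. Recall ⊕ takes the minimum of its arguments and ⊗ takes their sum. Working out the expression ((-1 ⊕ 7) ⊕ (-3 ⊕ 2)) gives -3.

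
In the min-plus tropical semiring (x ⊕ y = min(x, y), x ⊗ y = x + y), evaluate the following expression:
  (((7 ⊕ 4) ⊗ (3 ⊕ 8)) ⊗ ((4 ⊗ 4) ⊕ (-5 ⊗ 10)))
(((7 ⊕ 4) ⊗ (3 ⊕ 8)) ⊗ ((4 ⊗ 4) ⊕ (-5 ⊗ 10))) = 12

Expand innermost to outermost. Recall ⊕ takes the minimum of its arguments and ⊗ takes their sum. Working out the expression (((7 ⊕ 4) ⊗ (3 ⊕ 8)) ⊗ ((4 ⊗ 4) ⊕ (-5 ⊗ 10))) gives 12.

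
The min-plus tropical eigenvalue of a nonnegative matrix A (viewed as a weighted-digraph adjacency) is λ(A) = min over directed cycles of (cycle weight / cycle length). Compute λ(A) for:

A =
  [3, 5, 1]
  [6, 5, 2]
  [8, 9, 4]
λ(A) = 3

Enumerate directed cycles and compute their means (weight / length). Sample:
  cycle 0 → 0: weight = 3, length = 1, mean = 3/1 ≈ 3.000
  cycle 1 → 1: weight = 5, length = 1, mean = 5/1 ≈ 5.000
  cycle 2 → 2: weight = 4, length = 1, mean = 4/1 ≈ 4.000
  cycle 0 → 1 → 0: weight = 11, length = 2, mean = 11/2 ≈ 5.500
  cycle 0 → 2 → 0: weight = 9, length = 2, mean = 9/2 ≈ 4.500
  cycle 1 → 0 → 1: weight = 11, length = 2, mean = 11/2 ≈ 5.500
Minimum mean = 3.000, attained e.g. along the cycle 0 → 0 with weight 3 and length 1. So λ(A) = 3/1 = 3.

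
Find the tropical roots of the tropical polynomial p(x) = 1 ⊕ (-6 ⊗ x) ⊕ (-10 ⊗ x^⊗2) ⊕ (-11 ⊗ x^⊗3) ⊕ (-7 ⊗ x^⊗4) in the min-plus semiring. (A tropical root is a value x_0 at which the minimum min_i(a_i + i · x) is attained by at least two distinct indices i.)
Roots: {-4, 1, 4, 7}

Each tropical root is a break point of the lower envelope of the lines y = a_i + i · x (there are 5 lines, with slopes 0, 1, ..., 4). Only the lines that attain the minimum somewhere contribute to roots; other lines are dominated. Here the surviving (envelope) indices are i = 4, i = 3, i = 2, i = 1, i = 0.
Intersections between consecutive envelope lines give the roots: for adjacent envelope indices i < j the intersection is x = (a_i − a_j) / (j − i). Reading off the sorted break points: {-4, 1, 4, 7}.
Verification: at each break x_0, at least two indices attain the minimum of min_i(a_i + i · x_0).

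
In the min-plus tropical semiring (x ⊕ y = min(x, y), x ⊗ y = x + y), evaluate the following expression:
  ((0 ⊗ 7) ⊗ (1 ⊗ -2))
((0 ⊗ 7) ⊗ (1 ⊗ -2)) = 6

Expand innermost to outermost. Recall ⊕ takes the minimum of its arguments and ⊗ takes their sum. Working out the expression ((0 ⊗ 7) ⊗ (1 ⊗ -2)) gives 6.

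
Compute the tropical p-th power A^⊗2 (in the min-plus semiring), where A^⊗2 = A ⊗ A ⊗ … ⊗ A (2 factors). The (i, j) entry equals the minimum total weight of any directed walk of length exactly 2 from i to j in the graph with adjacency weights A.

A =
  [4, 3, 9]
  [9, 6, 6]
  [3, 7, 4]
A^⊗2 =
  [8, 7, 9]
  [9, 12, 10]
  [7, 6, 8]

Each entry (A^⊗2)_ij equals the minimum over all length-2 walks i = v_0 → v_1 → … → v_2 = j of Σ_t A[v_t][v_{t+1}]. For example, for (i, j) = (0, 2) we minimise over 3 possible intermediate vertex sequences; the minimum is 9, attained along the walk 0 → 1 → 2.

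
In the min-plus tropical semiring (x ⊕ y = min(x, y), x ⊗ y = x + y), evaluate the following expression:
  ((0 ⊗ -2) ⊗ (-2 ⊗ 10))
((0 ⊗ -2) ⊗ (-2 ⊗ 10)) = 6

Expand innermost to outermost. Recall ⊕ takes the minimum of its arguments and ⊗ takes their sum. Working out the expression ((0 ⊗ -2) ⊗ (-2 ⊗ 10)) gives 6.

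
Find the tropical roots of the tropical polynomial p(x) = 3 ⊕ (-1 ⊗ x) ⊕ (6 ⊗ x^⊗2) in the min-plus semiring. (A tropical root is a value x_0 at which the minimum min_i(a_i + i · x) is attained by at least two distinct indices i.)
Roots: {-7, 4}

Each tropical root is a break point of the lower envelope of the lines y = a_i + i · x (there are 3 lines, with slopes 0, 1, ..., 2). Only the lines that attain the minimum somewhere contribute to roots; other lines are dominated. Here the surviving (envelope) indices are i = 2, i = 1, i = 0.
Intersections between consecutive envelope lines give the roots: for adjacent envelope indices i < j the intersection is x = (a_i − a_j) / (j − i). Reading off the sorted break points: {-7, 4}.
Verification: at each break x_0, at least two indices attain the minimum of min_i(a_i + i · x_0).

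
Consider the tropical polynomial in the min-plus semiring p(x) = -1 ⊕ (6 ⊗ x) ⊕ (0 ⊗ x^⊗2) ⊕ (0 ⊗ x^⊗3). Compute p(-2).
p(-2) = -6

A tropical monomial a ⊗ x^⊗i evaluates to a + i · x. Evaluating each term at x = -2:
  Term 0 contributes -1 + 0 · -2 = -1
  Term 1 contributes 6 + 1 · -2 = 4
  Term 2 contributes 0 + 2 · -2 = -4
  Term 3 contributes 0 + 3 · -2 = -6
p(-2) = ⊕ of these = min[-1, 4, -4, -6] = -6.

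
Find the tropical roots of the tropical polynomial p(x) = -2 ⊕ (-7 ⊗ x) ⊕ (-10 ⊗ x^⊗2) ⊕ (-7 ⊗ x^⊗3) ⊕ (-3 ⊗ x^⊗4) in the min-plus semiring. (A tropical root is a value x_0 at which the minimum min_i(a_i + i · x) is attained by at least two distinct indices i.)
Roots: {-4, -3, 3, 5}

Each tropical root is a break point of the lower envelope of the lines y = a_i + i · x (there are 5 lines, with slopes 0, 1, ..., 4). Only the lines that attain the minimum somewhere contribute to roots; other lines are dominated. Here the surviving (envelope) indices are i = 4, i = 3, i = 2, i = 1, i = 0.
Intersections between consecutive envelope lines give the roots: for adjacent envelope indices i < j the intersection is x = (a_i − a_j) / (j − i). Reading off the sorted break points: {-4, -3, 3, 5}.
Verification: at each break x_0, at least two indices attain the minimum of min_i(a_i + i · x_0).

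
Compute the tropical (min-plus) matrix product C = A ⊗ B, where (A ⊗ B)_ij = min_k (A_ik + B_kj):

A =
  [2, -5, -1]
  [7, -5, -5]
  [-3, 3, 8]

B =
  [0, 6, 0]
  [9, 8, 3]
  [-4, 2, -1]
A ⊗ B =
  [-5, 1, -2]
  [-9, -3, -6]
  [-3, 3, -3]

Apply the min-plus product entry-by-entry:
  C[0][0] = min over k of (A[0][0] + B[0][0] = 2 + 0 = 2, A[0][1] + B[1][0] = -5 + 9 = 4, A[0][2] + B[2][0] = -1 + -4 = -5) = -5 (attained at k = 2)
  C[0][1] = min over k of (A[0][0] + B[0][1] = 2 + 6 = 8, A[0][1] + B[1][1] = -5 + 8 = 3, A[0][2] + B[2][1] = -1 + 2 = 1) = 1 (attained at k = 2)
  C[0][2] = min over k of (A[0][0] + B[0][2] = 2 + 0 = 2, A[0][1] + B[1][2] = -5 + 3 = -2, A[0][2] + B[2][2] = -1 + -1 = -2) = -2 (attained at k = 1)
  C[1][0] = min over k of (A[1][0] + B[0][0] = 7 + 0 = 7, A[1][1] + B[1][0] = -5 + 9 = 4, A[1][2] + B[2][0] = -5 + -4 = -9) = -9 (attained at k = 2)
  C[1][1] = min over k of (A[1][0] + B[0][1] = 7 + 6 = 13, A[1][1] + B[1][1] = -5 + 8 = 3, A[1][2] + B[2][1] = -5 + 2 = -3) = -3 (attained at k = 2)
  C[1][2] = min over k of (A[1][0] + B[0][2] = 7 + 0 = 7, A[1][1] + B[1][2] = -5 + 3 = -2, A[1][2] + B[2][2] = -5 + -1 = -6) = -6 (attained at k = 2)
  C[2][0] = min over k of (A[2][0] + B[0][0] = -3 + 0 = -3, A[2][1] + B[1][0] = 3 + 9 = 12, A[2][2] + B[2][0] = 8 + -4 = 4) = -3 (attained at k = 0)
  C[2][1] = min over k of (A[2][0] + B[0][1] = -3 + 6 = 3, A[2][1] + B[1][1] = 3 + 8 = 11, A[2][2] + B[2][1] = 8 + 2 = 10) = 3 (attained at k = 0)
  C[2][2] = min over k of (A[2][0] + B[0][2] = -3 + 0 = -3, A[2][1] + B[1][2] = 3 + 3 = 6, A[2][2] + B[2][2] = 8 + -1 = 7) = -3 (attained at k = 0)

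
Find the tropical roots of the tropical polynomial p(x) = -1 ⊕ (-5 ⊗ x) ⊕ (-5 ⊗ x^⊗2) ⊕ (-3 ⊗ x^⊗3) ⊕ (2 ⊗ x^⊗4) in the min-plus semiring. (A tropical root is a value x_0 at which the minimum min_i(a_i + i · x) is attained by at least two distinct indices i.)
Roots: {-5, -2, 0, 4}

Each tropical root is a break point of the lower envelope of the lines y = a_i + i · x (there are 5 lines, with slopes 0, 1, ..., 4). Only the lines that attain the minimum somewhere contribute to roots; other lines are dominated. Here the surviving (envelope) indices are i = 4, i = 3, i = 2, i = 1, i = 0.
Intersections between consecutive envelope lines give the roots: for adjacent envelope indices i < j the intersection is x = (a_i − a_j) / (j − i). Reading off the sorted break points: {-5, -2, 0, 4}.
Verification: at each break x_0, at least two indices attain the minimum of min_i(a_i + i · x_0).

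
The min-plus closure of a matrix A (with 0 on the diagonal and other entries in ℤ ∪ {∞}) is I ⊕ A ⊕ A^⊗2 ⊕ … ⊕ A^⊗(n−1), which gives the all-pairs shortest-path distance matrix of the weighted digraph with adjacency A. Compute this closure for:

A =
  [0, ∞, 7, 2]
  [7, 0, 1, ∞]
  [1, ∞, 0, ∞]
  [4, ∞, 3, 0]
Closure =
  [0, ∞, 5, 2]
  [2, 0, 1, 4]
  [1, ∞, 0, 3]
  [4, ∞, 3, 0]

This is the Floyd-Warshall all-pairs shortest-path computation. For each intermediate vertex k = 0, 1, …, 3, update dist[i][j] ← min(dist[i][j], dist[i][k] + dist[k][j]). The final matrix gives, for each (i, j), the minimum total weight of any directed path from i to j (possibly empty when i = j).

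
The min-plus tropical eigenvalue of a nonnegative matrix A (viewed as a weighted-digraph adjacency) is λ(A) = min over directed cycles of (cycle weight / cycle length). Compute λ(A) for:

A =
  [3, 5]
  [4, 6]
λ(A) = 3

Enumerate directed cycles and compute their means (weight / length). Sample:
  cycle 0 → 0: weight = 3, length = 1, mean = 3/1 ≈ 3.000
  cycle 1 → 1: weight = 6, length = 1, mean = 6/1 ≈ 6.000
  cycle 0 → 1 → 0: weight = 9, length = 2, mean = 9/2 ≈ 4.500
  cycle 1 → 0 → 1: weight = 9, length = 2, mean = 9/2 ≈ 4.500
Minimum mean = 3.000, attained e.g. along the cycle 0 → 0 with weight 3 and length 1. So λ(A) = 3/1 = 3.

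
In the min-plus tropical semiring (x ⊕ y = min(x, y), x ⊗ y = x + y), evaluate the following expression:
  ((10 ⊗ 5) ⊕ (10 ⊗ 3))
((10 ⊗ 5) ⊕ (10 ⊗ 3)) = 13

Expand innermost to outermost. Recall ⊕ takes the minimum of its arguments and ⊗ takes their sum. Working out the expression ((10 ⊗ 5) ⊕ (10 ⊗ 3)) gives 13.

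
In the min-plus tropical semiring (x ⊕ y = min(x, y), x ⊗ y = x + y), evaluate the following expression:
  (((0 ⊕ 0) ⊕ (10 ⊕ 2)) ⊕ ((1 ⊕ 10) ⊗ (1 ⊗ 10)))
(((0 ⊕ 0) ⊕ (10 ⊕ 2)) ⊕ ((1 ⊕ 10) ⊗ (1 ⊗ 10))) = 0

Expand innermost to outermost. Recall ⊕ takes the minimum of its arguments and ⊗ takes their sum. Working out the expression (((0 ⊕ 0) ⊕ (10 ⊕ 2)) ⊕ ((1 ⊕ 10) ⊗ (1 ⊗ 10))) gives 0.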